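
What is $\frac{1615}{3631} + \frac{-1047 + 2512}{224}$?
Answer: $\frac{5681175}{813344} \approx 6.985$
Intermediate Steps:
$\frac{1615}{3631} + \frac{-1047 + 2512}{224} = 1615 \cdot \frac{1}{3631} + 1465 \cdot \frac{1}{224} = \frac{1615}{3631} + \frac{1465}{224} = \frac{5681175}{813344}$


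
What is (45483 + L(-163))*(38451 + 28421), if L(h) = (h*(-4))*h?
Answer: -4065349496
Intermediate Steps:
L(h) = -4*h² (L(h) = (-4*h)*h = -4*h²)
(45483 + L(-163))*(38451 + 28421) = (45483 - 4*(-163)²)*(38451 + 28421) = (45483 - 4*26569)*66872 = (45483 - 106276)*66872 = -60793*66872 = -4065349496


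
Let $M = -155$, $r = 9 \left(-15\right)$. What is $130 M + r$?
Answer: $-20285$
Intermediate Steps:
$r = -135$
$130 M + r = 130 \left(-155\right) - 135 = -20150 - 135 = -20285$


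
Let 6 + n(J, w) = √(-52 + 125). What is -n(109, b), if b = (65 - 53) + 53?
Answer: 6 - √73 ≈ -2.5440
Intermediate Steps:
b = 65 (b = 12 + 53 = 65)
n(J, w) = -6 + √73 (n(J, w) = -6 + √(-52 + 125) = -6 + √73)
-n(109, b) = -(-6 + √73) = 6 - √73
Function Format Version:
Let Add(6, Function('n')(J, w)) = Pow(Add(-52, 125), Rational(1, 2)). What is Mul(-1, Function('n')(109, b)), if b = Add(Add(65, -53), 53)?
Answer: Add(6, Mul(-1, Pow(73, Rational(1, 2)))) ≈ -2.5440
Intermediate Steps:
b = 65 (b = Add(12, 53) = 65)
Function('n')(J, w) = Add(-6, Pow(73, Rational(1, 2))) (Function('n')(J, w) = Add(-6, Pow(Add(-52, 125), Rational(1, 2))) = Add(-6, Pow(73, Rational(1, 2))))
Mul(-1, Function('n')(109, b)) = Mul(-1, Add(-6, Pow(73, Rational(1, 2)))) = Add(6, Mul(-1, Pow(73, Rational(1, 2))))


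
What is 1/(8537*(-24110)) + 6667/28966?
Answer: 343062261681/1490496727405 ≈ 0.23017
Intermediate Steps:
1/(8537*(-24110)) + 6667/28966 = (1/8537)*(-1/24110) + 6667*(1/28966) = -1/205827070 + 6667/28966 = 343062261681/1490496727405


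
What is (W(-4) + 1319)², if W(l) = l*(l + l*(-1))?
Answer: 1739761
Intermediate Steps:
W(l) = 0 (W(l) = l*(l - l) = l*0 = 0)
(W(-4) + 1319)² = (0 + 1319)² = 1319² = 1739761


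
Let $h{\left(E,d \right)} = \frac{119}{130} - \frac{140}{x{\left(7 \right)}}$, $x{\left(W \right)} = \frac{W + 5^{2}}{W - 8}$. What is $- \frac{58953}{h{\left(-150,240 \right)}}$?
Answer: $- \frac{10218520}{917} \approx -11143.0$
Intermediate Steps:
$x{\left(W \right)} = \frac{25 + W}{-8 + W}$ ($x{\left(W \right)} = \frac{W + 25}{-8 + W} = \frac{25 + W}{-8 + W}$)
$h{\left(E,d \right)} = \frac{2751}{520}$ ($h{\left(E,d \right)} = \frac{119}{130} - \frac{140}{\frac{1}{-8 + 7} \left(25 + 7\right)} = 119 \cdot \frac{1}{130} - \frac{140}{\frac{1}{-1} \cdot 32} = \frac{119}{130} - \frac{140}{\left(-1\right) 32} = \frac{119}{130} - \frac{140}{-32} = \frac{119}{130} - - \frac{35}{8} = \frac{119}{130} + \frac{35}{8} = \frac{2751}{520}$)
$- \frac{58953}{h{\left(-150,240 \right)}} = - \frac{58953}{\frac{2751}{520}} = \left(-58953\right) \frac{520}{2751} = - \frac{10218520}{917}$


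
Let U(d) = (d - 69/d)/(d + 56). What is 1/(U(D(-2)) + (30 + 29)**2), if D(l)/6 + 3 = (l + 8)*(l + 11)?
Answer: 36924/128563633 ≈ 0.00028720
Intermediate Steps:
D(l) = -18 + 6*(8 + l)*(11 + l) (D(l) = -18 + 6*((l + 8)*(l + 11)) = -18 + 6*((8 + l)*(11 + l)) = -18 + 6*(8 + l)*(11 + l))
U(d) = (d - 69/d)/(56 + d)
1/(U(D(-2)) + (30 + 29)**2) = 1/((-69 + (510 + 6*(-2)**2 + 114*(-2))**2)/((510 + 6*(-2)**2 + 114*(-2))*(56 + (510 + 6*(-2)**2 + 114*(-2)))) + (30 + 29)**2) = 1/((-69 + (510 + 6*4 - 228)**2)/((510 + 6*4 - 228)*(56 + (510 + 6*4 - 228))) + 59**2) = 1/((-69 + (510 + 24 - 228)**2)/((510 + 24 - 228)*(56 + (510 + 24 - 228))) + 3481) = 1/((-69 + 306**2)/(306*(56 + 306)) + 3481) = 1/((1/306)*(-69 + 93636)/362 + 3481) = 1/((1/306)*(1/362)*93567 + 3481) = 1/(31189/36924 + 3481) = 1/(128563633/36924) = 36924/128563633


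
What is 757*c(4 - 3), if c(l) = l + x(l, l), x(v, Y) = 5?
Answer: 4542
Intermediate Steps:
c(l) = 5 + l (c(l) = l + 5 = 5 + l)
757*c(4 - 3) = 757*(5 + (4 - 3)) = 757*(5 + 1) = 757*6 = 4542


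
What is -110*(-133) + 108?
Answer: 14738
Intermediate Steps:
-110*(-133) + 108 = 14630 + 108 = 14738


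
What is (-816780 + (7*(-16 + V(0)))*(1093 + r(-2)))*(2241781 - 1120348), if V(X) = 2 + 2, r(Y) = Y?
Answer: -1018736651592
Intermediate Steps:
V(X) = 4
(-816780 + (7*(-16 + V(0)))*(1093 + r(-2)))*(2241781 - 1120348) = (-816780 + (7*(-16 + 4))*(1093 - 2))*(2241781 - 1120348) = (-816780 + (7*(-12))*1091)*1121433 = (-816780 - 84*1091)*1121433 = (-816780 - 91644)*1121433 = -908424*1121433 = -1018736651592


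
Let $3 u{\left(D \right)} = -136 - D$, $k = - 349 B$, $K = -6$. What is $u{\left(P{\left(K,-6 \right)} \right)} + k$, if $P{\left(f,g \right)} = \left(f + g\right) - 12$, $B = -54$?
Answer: $\frac{56426}{3} \approx 18809.0$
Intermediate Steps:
$P{\left(f,g \right)} = -12 + f + g$
$k = 18846$ ($k = \left(-349\right) \left(-54\right) = 18846$)
$u{\left(D \right)} = - \frac{136}{3} - \frac{D}{3}$ ($u{\left(D \right)} = \frac{-136 - D}{3} = - \frac{136}{3} - \frac{D}{3}$)
$u{\left(P{\left(K,-6 \right)} \right)} + k = \left(- \frac{136}{3} - \frac{-12 - 6 - 6}{3}\right) + 18846 = \left(- \frac{136}{3} - -8\right) + 18846 = \left(- \frac{136}{3} + 8\right) + 18846 = - \frac{112}{3} + 18846 = \frac{56426}{3}$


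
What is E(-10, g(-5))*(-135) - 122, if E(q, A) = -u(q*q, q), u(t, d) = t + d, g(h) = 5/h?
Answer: 12028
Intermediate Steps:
u(t, d) = d + t
E(q, A) = -q - q² (E(q, A) = -(q + q*q) = -(q + q²) = -q - q²)
E(-10, g(-5))*(-135) - 122 = -10*(-1 - 1*(-10))*(-135) - 122 = -10*(-1 + 10)*(-135) - 122 = -10*9*(-135) - 122 = -90*(-135) - 122 = 12150 - 122 = 12028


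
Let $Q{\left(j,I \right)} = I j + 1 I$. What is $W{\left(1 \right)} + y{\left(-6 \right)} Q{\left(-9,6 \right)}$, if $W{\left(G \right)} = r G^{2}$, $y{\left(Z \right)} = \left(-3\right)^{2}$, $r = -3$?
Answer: $-435$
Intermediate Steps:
$Q{\left(j,I \right)} = I + I j$ ($Q{\left(j,I \right)} = I j + I = I + I j$)
$y{\left(Z \right)} = 9$
$W{\left(G \right)} = - 3 G^{2}$
$W{\left(1 \right)} + y{\left(-6 \right)} Q{\left(-9,6 \right)} = - 3 \cdot 1^{2} + 9 \cdot 6 \left(1 - 9\right) = \left(-3\right) 1 + 9 \cdot 6 \left(-8\right) = -3 + 9 \left(-48\right) = -3 - 432 = -435$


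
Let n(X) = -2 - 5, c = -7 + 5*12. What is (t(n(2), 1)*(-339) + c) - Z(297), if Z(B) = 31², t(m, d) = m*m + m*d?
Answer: -15146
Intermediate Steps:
c = 53 (c = -7 + 60 = 53)
n(X) = -7
t(m, d) = m² + d*m
Z(B) = 961
(t(n(2), 1)*(-339) + c) - Z(297) = (-7*(1 - 7)*(-339) + 53) - 1*961 = (-7*(-6)*(-339) + 53) - 961 = (42*(-339) + 53) - 961 = (-14238 + 53) - 961 = -14185 - 961 = -15146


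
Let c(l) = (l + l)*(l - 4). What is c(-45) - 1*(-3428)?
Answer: 7838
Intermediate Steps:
c(l) = 2*l*(-4 + l) (c(l) = (2*l)*(-4 + l) = 2*l*(-4 + l))
c(-45) - 1*(-3428) = 2*(-45)*(-4 - 45) - 1*(-3428) = 2*(-45)*(-49) + 3428 = 4410 + 3428 = 7838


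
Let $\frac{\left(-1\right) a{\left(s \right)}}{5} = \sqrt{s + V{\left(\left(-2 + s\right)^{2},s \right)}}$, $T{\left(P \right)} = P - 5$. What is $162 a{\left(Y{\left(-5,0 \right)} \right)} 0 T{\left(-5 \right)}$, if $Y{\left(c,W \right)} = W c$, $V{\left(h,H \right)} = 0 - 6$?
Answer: $0$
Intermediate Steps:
$V{\left(h,H \right)} = -6$ ($V{\left(h,H \right)} = 0 - 6 = -6$)
$T{\left(P \right)} = -5 + P$
$a{\left(s \right)} = - 5 \sqrt{-6 + s}$ ($a{\left(s \right)} = - 5 \sqrt{s - 6} = - 5 \sqrt{-6 + s}$)
$162 a{\left(Y{\left(-5,0 \right)} \right)} 0 T{\left(-5 \right)} = 162 - 5 \sqrt{-6 + 0 \left(-5\right)} 0 \left(-5 - 5\right) = 162 - 5 \sqrt{-6 + 0} \cdot 0 \left(-10\right) = 162 - 5 \sqrt{-6} \cdot 0 \left(-10\right) = 162 - 5 i \sqrt{6} \cdot 0 \left(-10\right) = 162 \cdot 0 \left(-10\right) = 162 \cdot 0 = 0$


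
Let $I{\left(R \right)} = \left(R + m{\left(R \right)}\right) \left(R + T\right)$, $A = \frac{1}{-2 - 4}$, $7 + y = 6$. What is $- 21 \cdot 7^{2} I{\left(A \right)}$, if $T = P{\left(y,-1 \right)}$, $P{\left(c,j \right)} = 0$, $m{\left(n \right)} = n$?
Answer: $- \frac{343}{6} \approx -57.167$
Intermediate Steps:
$y = -1$ ($y = -7 + 6 = -1$)
$A = - \frac{1}{6}$ ($A = \frac{1}{-6} = - \frac{1}{6} \approx -0.16667$)
$T = 0$
$I{\left(R \right)} = 2 R^{2}$ ($I{\left(R \right)} = \left(R + R\right) \left(R + 0\right) = 2 R R = 2 R^{2}$)
$- 21 \cdot 7^{2} I{\left(A \right)} = - 21 \cdot 7^{2} \cdot 2 \left(- \frac{1}{6}\right)^{2} = \left(-21\right) 49 \cdot 2 \cdot \frac{1}{36} = \left(-1029\right) \frac{1}{18} = - \frac{343}{6}$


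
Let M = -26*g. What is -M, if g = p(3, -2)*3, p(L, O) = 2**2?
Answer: 312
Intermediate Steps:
p(L, O) = 4
g = 12 (g = 4*3 = 12)
M = -312 (M = -26*12 = -312)
-M = -1*(-312) = 312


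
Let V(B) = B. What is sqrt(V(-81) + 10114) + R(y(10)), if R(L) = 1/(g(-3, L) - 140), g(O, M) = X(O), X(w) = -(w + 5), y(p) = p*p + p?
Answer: -1/142 + sqrt(10033) ≈ 100.16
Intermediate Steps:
y(p) = p + p**2 (y(p) = p**2 + p = p + p**2)
X(w) = -5 - w (X(w) = -(5 + w) = -5 - w)
g(O, M) = -5 - O
R(L) = -1/142 (R(L) = 1/((-5 - 1*(-3)) - 140) = 1/((-5 + 3) - 140) = 1/(-2 - 140) = 1/(-142) = -1/142)
sqrt(V(-81) + 10114) + R(y(10)) = sqrt(-81 + 10114) - 1/142 = sqrt(10033) - 1/142 = -1/142 + sqrt(10033)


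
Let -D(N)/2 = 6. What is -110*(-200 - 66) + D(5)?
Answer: 29248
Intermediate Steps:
D(N) = -12 (D(N) = -2*6 = -12)
-110*(-200 - 66) + D(5) = -110*(-200 - 66) - 12 = -110*(-266) - 12 = 29260 - 12 = 29248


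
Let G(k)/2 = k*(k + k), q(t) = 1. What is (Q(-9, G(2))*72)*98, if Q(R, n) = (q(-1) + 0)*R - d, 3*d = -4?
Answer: -54096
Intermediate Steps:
d = -4/3 (d = (⅓)*(-4) = -4/3 ≈ -1.3333)
G(k) = 4*k² (G(k) = 2*(k*(k + k)) = 2*(k*(2*k)) = 2*(2*k²) = 4*k²)
Q(R, n) = 4/3 + R (Q(R, n) = (1 + 0)*R - 1*(-4/3) = 1*R + 4/3 = R + 4/3 = 4/3 + R)
(Q(-9, G(2))*72)*98 = ((4/3 - 9)*72)*98 = -23/3*72*98 = -552*98 = -54096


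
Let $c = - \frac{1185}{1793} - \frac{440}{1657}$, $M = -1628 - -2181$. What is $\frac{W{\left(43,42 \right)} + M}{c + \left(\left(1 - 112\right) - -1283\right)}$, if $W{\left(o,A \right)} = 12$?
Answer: $\frac{1678615565}{3479260707} \approx 0.48246$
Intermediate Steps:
$M = 553$ ($M = -1628 + 2181 = 553$)
$c = - \frac{2752465}{2971001}$ ($c = \left(-1185\right) \frac{1}{1793} - \frac{440}{1657} = - \frac{1185}{1793} - \frac{440}{1657} = - \frac{2752465}{2971001} \approx -0.92644$)
$\frac{W{\left(43,42 \right)} + M}{c + \left(\left(1 - 112\right) - -1283\right)} = \frac{12 + 553}{- \frac{2752465}{2971001} + \left(\left(1 - 112\right) - -1283\right)} = \frac{565}{- \frac{2752465}{2971001} + \left(\left(1 - 112\right) + 1283\right)} = \frac{565}{- \frac{2752465}{2971001} + \left(-111 + 1283\right)} = \frac{565}{- \frac{2752465}{2971001} + 1172} = \frac{565}{\frac{3479260707}{2971001}} = 565 \cdot \frac{2971001}{3479260707} = \frac{1678615565}{3479260707}$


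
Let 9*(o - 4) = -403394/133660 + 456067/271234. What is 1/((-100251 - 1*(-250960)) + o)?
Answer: 40784778495/6146790264285313 ≈ 6.6351e-6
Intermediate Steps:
o = 157082082358/40784778495 (o = 4 + (-403394/133660 + 456067/271234)/9 = 4 + (-403394*1/133660 + 456067*(1/271234))/9 = 4 + (-201697/66830 + 456067/271234)/9 = 4 + (⅑)*(-6057031622/4531642055) = 4 - 6057031622/40784778495 = 157082082358/40784778495 ≈ 3.8515)
1/((-100251 - 1*(-250960)) + o) = 1/((-100251 - 1*(-250960)) + 157082082358/40784778495) = 1/((-100251 + 250960) + 157082082358/40784778495) = 1/(150709 + 157082082358/40784778495) = 1/(6146790264285313/40784778495) = 40784778495/6146790264285313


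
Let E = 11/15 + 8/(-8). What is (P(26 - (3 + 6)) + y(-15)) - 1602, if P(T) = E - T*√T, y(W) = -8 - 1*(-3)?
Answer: -24109/15 - 17*√17 ≈ -1677.4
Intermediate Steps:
E = -4/15 (E = 11*(1/15) + 8*(-⅛) = 11/15 - 1 = -4/15 ≈ -0.26667)
y(W) = -5 (y(W) = -8 + 3 = -5)
P(T) = -4/15 - T^(3/2) (P(T) = -4/15 - T*√T = -4/15 - T^(3/2))
(P(26 - (3 + 6)) + y(-15)) - 1602 = ((-4/15 - (26 - (3 + 6))^(3/2)) - 5) - 1602 = ((-4/15 - (26 - 1*9)^(3/2)) - 5) - 1602 = ((-4/15 - (26 - 9)^(3/2)) - 5) - 1602 = ((-4/15 - 17^(3/2)) - 5) - 1602 = ((-4/15 - 17*√17) - 5) - 1602 = (-79/15 - 17*√17) - 1602 = -24109/15 - 17*√17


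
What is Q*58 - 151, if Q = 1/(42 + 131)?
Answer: -26065/173 ≈ -150.66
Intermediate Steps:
Q = 1/173 ≈ 0.0057803
Q*58 - 151 = (1/173)*58 - 151 = 58/173 - 151 = -26065/173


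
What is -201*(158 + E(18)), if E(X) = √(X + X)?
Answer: -32964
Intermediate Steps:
E(X) = √2*√X (E(X) = √(2*X) = √2*√X)
-201*(158 + E(18)) = -201*(158 + √2*√18) = -201*(158 + √2*(3*√2)) = -201*(158 + 6) = -201*164 = -32964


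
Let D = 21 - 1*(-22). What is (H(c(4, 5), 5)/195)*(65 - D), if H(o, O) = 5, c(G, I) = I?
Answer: 22/39 ≈ 0.56410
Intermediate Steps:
D = 43 (D = 21 + 22 = 43)
(H(c(4, 5), 5)/195)*(65 - D) = (5/195)*(65 - 1*43) = ((1/195)*5)*(65 - 43) = (1/39)*22 = 22/39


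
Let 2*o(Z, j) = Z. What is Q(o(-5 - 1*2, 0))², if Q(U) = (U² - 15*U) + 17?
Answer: 106929/16 ≈ 6683.1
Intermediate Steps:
o(Z, j) = Z/2
Q(U) = 17 + U² - 15*U
Q(o(-5 - 1*2, 0))² = (17 + ((-5 - 1*2)/2)² - 15*(-5 - 1*2)/2)² = (17 + ((-5 - 2)/2)² - 15*(-5 - 2)/2)² = (17 + ((½)*(-7))² - 15*(-7)/2)² = (17 + (-7/2)² - 15*(-7/2))² = (17 + 49/4 + 105/2)² = (327/4)² = 106929/16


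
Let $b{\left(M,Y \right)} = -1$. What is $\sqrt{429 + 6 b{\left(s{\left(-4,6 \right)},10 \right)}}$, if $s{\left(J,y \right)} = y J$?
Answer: $3 \sqrt{47} \approx 20.567$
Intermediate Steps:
$s{\left(J,y \right)} = J y$
$\sqrt{429 + 6 b{\left(s{\left(-4,6 \right)},10 \right)}} = \sqrt{429 + 6 \left(-1\right)} = \sqrt{429 - 6} = \sqrt{423} = 3 \sqrt{47}$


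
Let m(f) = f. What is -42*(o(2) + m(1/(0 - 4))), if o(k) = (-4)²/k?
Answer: -651/2 ≈ -325.50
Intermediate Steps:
o(k) = 16/k
-42*(o(2) + m(1/(0 - 4))) = -42*(16/2 + 1/(0 - 4)) = -42*(16*(½) + 1/(-4)) = -42*(8 - ¼) = -42*31/4 = -651/2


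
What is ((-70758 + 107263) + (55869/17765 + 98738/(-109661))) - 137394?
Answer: -17867298129486/177102515 ≈ -1.0089e+5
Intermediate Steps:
((-70758 + 107263) + (55869/17765 + 98738/(-109661))) - 137394 = (36505 + (55869*(1/17765) + 98738*(-1/109661))) - 137394 = (36505 + (5079/1615 - 98738/109661)) - 137394 = (36505 + 397506349/177102515) - 137394 = 6465524816424/177102515 - 137394 = -17867298129486/177102515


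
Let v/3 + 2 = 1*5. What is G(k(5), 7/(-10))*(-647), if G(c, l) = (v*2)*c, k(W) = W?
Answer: -58230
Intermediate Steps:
v = 9 (v = -6 + 3*(1*5) = -6 + 3*5 = -6 + 15 = 9)
G(c, l) = 18*c (G(c, l) = (9*2)*c = 18*c)
G(k(5), 7/(-10))*(-647) = (18*5)*(-647) = 90*(-647) = -58230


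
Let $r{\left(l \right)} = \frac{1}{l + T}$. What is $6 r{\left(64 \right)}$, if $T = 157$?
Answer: $\frac{6}{221} \approx 0.027149$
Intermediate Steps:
$r{\left(l \right)} = \frac{1}{157 + l}$ ($r{\left(l \right)} = \frac{1}{l + 157} = \frac{1}{157 + l}$)
$6 r{\left(64 \right)} = \frac{6}{157 + 64} = \frac{6}{221}$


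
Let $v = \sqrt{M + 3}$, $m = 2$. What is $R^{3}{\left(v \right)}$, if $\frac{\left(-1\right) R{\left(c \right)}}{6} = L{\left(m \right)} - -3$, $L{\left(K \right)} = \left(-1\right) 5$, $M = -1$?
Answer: $1728$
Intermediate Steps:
$L{\left(K \right)} = -5$
$v = \sqrt{2}$ ($v = \sqrt{-1 + 3} = \sqrt{2} \approx 1.4142$)
$R{\left(c \right)} = 12$ ($R{\left(c \right)} = - 6 \left(-5 - -3\right) = - 6 \left(-5 + 3\right) = \left(-6\right) \left(-2\right) = 12$)
$R^{3}{\left(v \right)} = 12^{3} = 1728$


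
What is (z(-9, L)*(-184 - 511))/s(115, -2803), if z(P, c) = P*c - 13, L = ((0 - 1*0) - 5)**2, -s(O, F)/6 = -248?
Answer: 82705/744 ≈ 111.16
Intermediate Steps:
s(O, F) = 1488 (s(O, F) = -6*(-248) = 1488)
L = 25 (L = ((0 + 0) - 5)**2 = (0 - 5)**2 = (-5)**2 = 25)
z(P, c) = -13 + P*c
(z(-9, L)*(-184 - 511))/s(115, -2803) = ((-13 - 9*25)*(-184 - 511))/1488 = ((-13 - 225)*(-695))*(1/1488) = -238*(-695)*(1/1488) = 165410*(1/1488) = 82705/744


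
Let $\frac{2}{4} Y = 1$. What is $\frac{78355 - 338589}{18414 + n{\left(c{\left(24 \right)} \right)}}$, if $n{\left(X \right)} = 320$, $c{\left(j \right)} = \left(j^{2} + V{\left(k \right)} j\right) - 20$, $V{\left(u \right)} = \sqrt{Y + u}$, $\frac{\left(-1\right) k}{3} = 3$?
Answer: $- \frac{130117}{9367} \approx -13.891$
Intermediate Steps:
$Y = 2$ ($Y = 2 \cdot 1 = 2$)
$k = -9$ ($k = \left(-3\right) 3 = -9$)
$V{\left(u \right)} = \sqrt{2 + u}$
$c{\left(j \right)} = -20 + j^{2} + i j \sqrt{7}$ ($c{\left(j \right)} = \left(j^{2} + \sqrt{2 - 9} j\right) - 20 = \left(j^{2} + \sqrt{-7} j\right) - 20 = \left(j^{2} + i \sqrt{7} j\right) - 20 = \left(j^{2} + i j \sqrt{7}\right) - 20 = -20 + j^{2} + i j \sqrt{7}$)
$\frac{78355 - 338589}{18414 + n{\left(c{\left(24 \right)} \right)}} = \frac{78355 - 338589}{18414 + 320} = - \frac{260234}{18734} = \left(-260234\right) \frac{1}{18734} = - \frac{130117}{9367}$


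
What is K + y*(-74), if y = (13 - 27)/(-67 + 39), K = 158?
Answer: 121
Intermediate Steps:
y = ½ (y = -14/(-28) = -14*(-1/28) = ½ ≈ 0.50000)
K + y*(-74) = 158 + (½)*(-74) = 158 - 37 = 121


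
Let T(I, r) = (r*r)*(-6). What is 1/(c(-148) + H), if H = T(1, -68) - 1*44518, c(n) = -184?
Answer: -1/72446 ≈ -1.3803e-5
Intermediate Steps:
T(I, r) = -6*r² (T(I, r) = r²*(-6) = -6*r²)
H = -72262 (H = -6*(-68)² - 1*44518 = -6*4624 - 44518 = -27744 - 44518 = -72262)
1/(c(-148) + H) = 1/(-184 - 72262) = 1/(-72446) = -1/72446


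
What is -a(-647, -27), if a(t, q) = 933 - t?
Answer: -1580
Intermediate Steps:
-a(-647, -27) = -(933 - 1*(-647)) = -(933 + 647) = -1*1580 = -1580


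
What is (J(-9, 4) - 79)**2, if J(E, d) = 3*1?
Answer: 5776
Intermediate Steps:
J(E, d) = 3
(J(-9, 4) - 79)**2 = (3 - 79)**2 = (-76)**2 = 5776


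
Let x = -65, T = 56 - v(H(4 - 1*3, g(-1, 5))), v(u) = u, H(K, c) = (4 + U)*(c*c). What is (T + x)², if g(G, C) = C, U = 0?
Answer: 11881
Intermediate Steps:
H(K, c) = 4*c² (H(K, c) = (4 + 0)*(c*c) = 4*c²)
T = -44 (T = 56 - 4*5² = 56 - 4*25 = 56 - 1*100 = 56 - 100 = -44)
(T + x)² = (-44 - 65)² = (-109)² = 11881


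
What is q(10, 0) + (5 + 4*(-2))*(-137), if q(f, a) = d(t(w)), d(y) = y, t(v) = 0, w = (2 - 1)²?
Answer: 411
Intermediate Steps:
w = 1 (w = 1² = 1)
q(f, a) = 0
q(10, 0) + (5 + 4*(-2))*(-137) = 0 + (5 + 4*(-2))*(-137) = 0 + (5 - 8)*(-137) = 0 - 3*(-137) = 0 + 411 = 411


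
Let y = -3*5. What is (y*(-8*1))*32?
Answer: 3840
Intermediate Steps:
y = -15
(y*(-8*1))*32 = -(-120)*32 = -15*(-8)*32 = 120*32 = 3840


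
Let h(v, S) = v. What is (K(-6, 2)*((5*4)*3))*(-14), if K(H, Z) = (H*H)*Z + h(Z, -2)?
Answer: -62160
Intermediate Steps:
K(H, Z) = Z + Z*H² (K(H, Z) = (H*H)*Z + Z = H²*Z + Z = Z*H² + Z = Z + Z*H²)
(K(-6, 2)*((5*4)*3))*(-14) = ((2*(1 + (-6)²))*((5*4)*3))*(-14) = ((2*(1 + 36))*(20*3))*(-14) = ((2*37)*60)*(-14) = (74*60)*(-14) = 4440*(-14) = -62160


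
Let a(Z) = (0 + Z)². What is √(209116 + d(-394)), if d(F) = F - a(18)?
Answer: √208398 ≈ 456.51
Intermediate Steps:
a(Z) = Z²
d(F) = -324 + F (d(F) = F - 1*18² = F - 1*324 = F - 324 = -324 + F)
√(209116 + d(-394)) = √(209116 + (-324 - 394)) = √(209116 - 718) = √208398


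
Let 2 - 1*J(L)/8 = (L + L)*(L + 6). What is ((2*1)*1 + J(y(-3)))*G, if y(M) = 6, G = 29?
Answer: -32886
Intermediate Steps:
J(L) = 16 - 16*L*(6 + L) (J(L) = 16 - 8*(L + L)*(L + 6) = 16 - 8*2*L*(6 + L) = 16 - 16*L*(6 + L))
((2*1)*1 + J(y(-3)))*G = ((2*1)*1 + (16 - 96*6 - 16*6**2))*29 = (2*1 + (16 - 576 - 16*36))*29 = (2 + (16 - 576 - 576))*29 = (2 - 1136)*29 = -1134*29 = -32886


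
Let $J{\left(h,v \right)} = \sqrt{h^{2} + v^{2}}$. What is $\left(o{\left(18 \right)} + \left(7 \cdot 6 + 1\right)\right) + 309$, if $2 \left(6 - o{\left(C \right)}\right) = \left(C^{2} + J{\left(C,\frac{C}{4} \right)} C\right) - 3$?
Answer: $\frac{395}{2} - \frac{81 \sqrt{17}}{2} \approx 30.514$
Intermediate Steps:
$o{\left(C \right)} = \frac{15}{2} - \frac{C^{2}}{2} - \frac{C \sqrt{17} \sqrt{C^{2}}}{8}$ ($o{\left(C \right)} = 6 - \frac{\left(C^{2} + \sqrt{C^{2} + \left(\frac{C}{4}\right)^{2}} C\right) - 3}{2} = 6 - \frac{\left(C^{2} + \sqrt{C^{2} + \frac{C^{2}}{16}} C\right) - 3}{2} = 6 - \frac{\left(C^{2} + \sqrt{\frac{17 C^{2}}{16}} C\right) - 3}{2} = 6 - \frac{\left(C^{2} + \frac{\sqrt{17} \sqrt{C^{2}}}{4} C\right) - 3}{2} = 6 - \frac{\left(C^{2} + \frac{C \sqrt{17} \sqrt{C^{2}}}{4}\right) - 3}{2} = 6 - \frac{-3 + C^{2} + \frac{C \sqrt{17} \sqrt{C^{2}}}{4}}{2} = 6 - \left(- \frac{3}{2} + \frac{C^{2}}{2} + \frac{C \sqrt{17} \sqrt{C^{2}}}{8}\right) = \frac{15}{2} - \frac{C^{2}}{2} - \frac{C \sqrt{17} \sqrt{C^{2}}}{8}$)
$\left(o{\left(18 \right)} + \left(7 \cdot 6 + 1\right)\right) + 309 = \left(\left(\frac{15}{2} - \frac{18^{2}}{2} - \frac{9 \sqrt{17} \sqrt{18^{2}}}{4}\right) + \left(7 \cdot 6 + 1\right)\right) + 309 = \left(\left(\frac{15}{2} - 162 - \frac{9 \sqrt{17} \sqrt{324}}{4}\right) + \left(42 + 1\right)\right) + 309 = \left(\left(\frac{15}{2} - 162 - \frac{9}{4} \sqrt{17} \cdot 18\right) + 43\right) + 309 = \left(\left(\frac{15}{2} - 162 - \frac{81 \sqrt{17}}{2}\right) + 43\right) + 309 = \left(\left(- \frac{309}{2} - \frac{81 \sqrt{17}}{2}\right) + 43\right) + 309 = \left(- \frac{223}{2} - \frac{81 \sqrt{17}}{2}\right) + 309 = \frac{395}{2} - \frac{81 \sqrt{17}}{2}$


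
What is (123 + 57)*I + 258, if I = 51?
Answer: 9438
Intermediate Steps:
(123 + 57)*I + 258 = (123 + 57)*51 + 258 = 180*51 + 258 = 9180 + 258 = 9438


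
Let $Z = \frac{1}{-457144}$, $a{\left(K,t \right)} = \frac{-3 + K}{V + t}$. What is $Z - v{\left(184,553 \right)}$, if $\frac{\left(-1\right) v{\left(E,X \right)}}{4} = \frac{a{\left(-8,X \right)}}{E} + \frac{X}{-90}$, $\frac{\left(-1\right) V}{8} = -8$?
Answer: $- \frac{7175101319159}{291929872680} \approx -24.578$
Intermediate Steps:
$V = 64$ ($V = \left(-8\right) \left(-8\right) = 64$)
$a{\left(K,t \right)} = \frac{-3 + K}{64 + t}$
$Z = - \frac{1}{457144} \approx -2.1875 \cdot 10^{-6}$
$v{\left(E,X \right)} = \frac{2 X}{45} + \frac{44}{E \left(64 + X\right)}$ ($v{\left(E,X \right)} = - 4 \left(\frac{\frac{1}{64 + X} \left(-3 - 8\right)}{E} + \frac{X}{-90}\right) = - 4 \left(\frac{\frac{1}{64 + X} \left(-11\right)}{E} + X \left(- \frac{1}{90}\right)\right) = - 4 \left(\frac{\left(-11\right) \frac{1}{64 + X}}{E} - \frac{X}{90}\right) = - 4 \left(- \frac{11}{E \left(64 + X\right)} - \frac{X}{90}\right) = - 4 \left(- \frac{X}{90} - \frac{11}{E \left(64 + X\right)}\right) = \frac{2 X}{45} + \frac{44}{E \left(64 + X\right)}$)
$Z - v{\left(184,553 \right)} = - \frac{1}{457144} - \frac{2 \left(990 + 184 \cdot 553 \left(64 + 553\right)\right)}{45 \cdot 184 \left(64 + 553\right)} = - \frac{1}{457144} - \frac{2}{45} \cdot \frac{1}{184} \cdot \frac{1}{617} \left(990 + 184 \cdot 553 \cdot 617\right) = - \frac{1}{457144} - \frac{2}{45} \cdot \frac{1}{184} \cdot \frac{1}{617} \left(990 + 62780984\right) = - \frac{1}{457144} - \frac{2}{45} \cdot \frac{1}{184} \cdot \frac{1}{617} \cdot 62781974 = - \frac{1}{457144} - \frac{31390987}{1277190} = - \frac{7175101319159}{291929872680}$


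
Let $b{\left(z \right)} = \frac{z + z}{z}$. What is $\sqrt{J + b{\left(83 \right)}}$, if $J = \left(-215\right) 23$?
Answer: $i \sqrt{4943} \approx 70.307 i$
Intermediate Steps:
$b{\left(z \right)} = 2$ ($b{\left(z \right)} = \frac{2 z}{z} = 2$)
$J = -4945$
$\sqrt{J + b{\left(83 \right)}} = \sqrt{-4945 + 2} = \sqrt{-4943} = i \sqrt{4943}$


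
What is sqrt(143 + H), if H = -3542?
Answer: I*sqrt(3399) ≈ 58.301*I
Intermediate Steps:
sqrt(143 + H) = sqrt(143 - 3542) = sqrt(-3399) = I*sqrt(3399)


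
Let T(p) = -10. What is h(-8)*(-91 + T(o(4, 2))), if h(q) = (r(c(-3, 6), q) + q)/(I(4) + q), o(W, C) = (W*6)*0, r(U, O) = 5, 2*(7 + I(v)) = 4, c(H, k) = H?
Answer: -303/13 ≈ -23.308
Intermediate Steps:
I(v) = -5 (I(v) = -7 + (1/2)*4 = -7 + 2 = -5)
o(W, C) = 0 (o(W, C) = (6*W)*0 = 0)
h(q) = (5 + q)/(-5 + q)
h(-8)*(-91 + T(o(4, 2))) = ((5 - 8)/(-5 - 8))*(-91 - 10) = (-3/(-13))*(-101) = -1/13*(-3)*(-101) = (3/13)*(-101) = -303/13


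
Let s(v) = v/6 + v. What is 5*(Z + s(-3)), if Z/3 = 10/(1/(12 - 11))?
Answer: 265/2 ≈ 132.50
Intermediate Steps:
s(v) = 7*v/6 (s(v) = v*(⅙) + v = v/6 + v = 7*v/6)
Z = 30 (Z = 3*(10/(1/(12 - 11))) = 3*(10/(1/1)) = 3*(10/1) = 3*(10*1) = 3*10 = 30)
5*(Z + s(-3)) = 5*(30 + (7/6)*(-3)) = 5*(30 - 7/2) = 5*(53/2) = 265/2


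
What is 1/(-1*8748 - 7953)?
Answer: -1/16701 ≈ -5.9877e-5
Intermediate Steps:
1/(-1*8748 - 7953) = 1/(-8748 - 7953) = 1/(-16701) = -1/16701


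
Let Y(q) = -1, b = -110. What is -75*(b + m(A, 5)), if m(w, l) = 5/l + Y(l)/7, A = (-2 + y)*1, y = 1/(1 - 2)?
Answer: 57300/7 ≈ 8185.7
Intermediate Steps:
y = -1 (y = 1/(-1) = -1)
A = -3 (A = (-2 - 1)*1 = -3*1 = -3)
m(w, l) = -⅐ + 5/l (m(w, l) = 5/l - 1/7 = 5/l - 1*⅐ = 5/l - ⅐ = -⅐ + 5/l)
-75*(b + m(A, 5)) = -75*(-110 + (⅐)*(35 - 1*5)/5) = -75*(-110 + (⅐)*(⅕)*(35 - 5)) = -75*(-110 + (⅐)*(⅕)*30) = -75*(-110 + 6/7) = -75*(-764/7) = 57300/7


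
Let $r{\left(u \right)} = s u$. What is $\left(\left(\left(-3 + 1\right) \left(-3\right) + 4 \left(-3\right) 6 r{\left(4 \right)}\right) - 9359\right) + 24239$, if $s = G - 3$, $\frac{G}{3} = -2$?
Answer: $17478$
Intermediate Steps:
$G = -6$ ($G = 3 \left(-2\right) = -6$)
$s = -9$ ($s = -6 - 3 = -9$)
$r{\left(u \right)} = - 9 u$
$\left(\left(\left(-3 + 1\right) \left(-3\right) + 4 \left(-3\right) 6 r{\left(4 \right)}\right) - 9359\right) + 24239 = \left(\left(\left(-3 + 1\right) \left(-3\right) + 4 \left(-3\right) 6 \left(\left(-9\right) 4\right)\right) - 9359\right) + 24239 = \left(\left(\left(-2\right) \left(-3\right) + \left(-12\right) 6 \left(-36\right)\right) - 9359\right) + 24239 = \left(\left(6 - -2592\right) - 9359\right) + 24239 = \left(\left(6 + 2592\right) - 9359\right) + 24239 = \left(2598 - 9359\right) + 24239 = -6761 + 24239 = 17478$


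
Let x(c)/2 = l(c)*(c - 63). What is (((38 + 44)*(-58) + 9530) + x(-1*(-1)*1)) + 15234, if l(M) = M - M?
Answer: 20008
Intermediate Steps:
l(M) = 0
x(c) = 0 (x(c) = 2*(0*(c - 63)) = 2*(0*(-63 + c)) = 2*0 = 0)
(((38 + 44)*(-58) + 9530) + x(-1*(-1)*1)) + 15234 = (((38 + 44)*(-58) + 9530) + 0) + 15234 = ((82*(-58) + 9530) + 0) + 15234 = ((-4756 + 9530) + 0) + 15234 = (4774 + 0) + 15234 = 4774 + 15234 = 20008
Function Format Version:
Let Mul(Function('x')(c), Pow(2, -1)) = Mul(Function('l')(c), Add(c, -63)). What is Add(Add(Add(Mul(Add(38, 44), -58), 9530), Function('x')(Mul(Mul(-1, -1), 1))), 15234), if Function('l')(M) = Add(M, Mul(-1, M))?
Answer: 20008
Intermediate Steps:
Function('l')(M) = 0
Function('x')(c) = 0 (Function('x')(c) = Mul(2, Mul(0, Add(c, -63))) = Mul(2, Mul(0, Add(-63, c))) = Mul(2, 0) = 0)
Add(Add(Add(Mul(Add(38, 44), -58), 9530), Function('x')(Mul(Mul(-1, -1), 1))), 15234) = Add(Add(Add(Mul(Add(38, 44), -58), 9530), 0), 15234) = Add(Add(Add(Mul(82, -58), 9530), 0), 15234) = Add(Add(Add(-4756, 9530), 0), 15234) = Add(Add(4774, 0), 15234) = Add(4774, 15234) = 20008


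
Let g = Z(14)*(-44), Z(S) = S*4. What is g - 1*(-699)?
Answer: -1765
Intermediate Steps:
Z(S) = 4*S
g = -2464 (g = (4*14)*(-44) = 56*(-44) = -2464)
g - 1*(-699) = -2464 - 1*(-699) = -2464 + 699 = -1765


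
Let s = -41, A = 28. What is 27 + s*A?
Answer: -1121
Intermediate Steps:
27 + s*A = 27 - 41*28 = 27 - 1148 = -1121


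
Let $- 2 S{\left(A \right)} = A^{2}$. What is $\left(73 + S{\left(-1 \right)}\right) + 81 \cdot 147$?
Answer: $\frac{23959}{2} \approx 11980.0$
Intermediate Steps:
$S{\left(A \right)} = - \frac{A^{2}}{2}$
$\left(73 + S{\left(-1 \right)}\right) + 81 \cdot 147 = \left(73 - \frac{\left(-1\right)^{2}}{2}\right) + 81 \cdot 147 = \left(73 - \frac{1}{2}\right) + 11907 = \frac{145}{2} + 11907 = \frac{23959}{2}$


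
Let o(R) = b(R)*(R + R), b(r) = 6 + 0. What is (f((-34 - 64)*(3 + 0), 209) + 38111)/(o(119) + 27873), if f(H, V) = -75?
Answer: 38036/29301 ≈ 1.2981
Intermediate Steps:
b(r) = 6
o(R) = 12*R (o(R) = 6*(R + R) = 6*(2*R) = 12*R)
(f((-34 - 64)*(3 + 0), 209) + 38111)/(o(119) + 27873) = (-75 + 38111)/(12*119 + 27873) = 38036/(1428 + 27873) = 38036/29301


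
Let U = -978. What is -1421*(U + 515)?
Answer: 657923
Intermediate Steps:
-1421*(U + 515) = -1421*(-978 + 515) = -1421*(-463) = 657923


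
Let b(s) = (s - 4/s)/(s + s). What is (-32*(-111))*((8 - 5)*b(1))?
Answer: -15984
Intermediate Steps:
b(s) = (s - 4/s)/(2*s) (b(s) = (s - 4/s)/((2*s)) = (s - 4/s)*(1/(2*s)) = (s - 4/s)/(2*s))
(-32*(-111))*((8 - 5)*b(1)) = (-32*(-111))*((8 - 5)*(½ - 2/1²)) = 3552*(3*(½ - 2*1)) = 3552*(3*(½ - 2)) = 3552*(3*(-3/2)) = 3552*(-9/2) = -15984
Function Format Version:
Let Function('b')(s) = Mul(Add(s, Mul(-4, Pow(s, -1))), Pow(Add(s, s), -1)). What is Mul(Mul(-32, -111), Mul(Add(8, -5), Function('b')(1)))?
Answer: -15984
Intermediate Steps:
Function('b')(s) = Mul(Rational(1, 2), Pow(s, -1), Add(s, Mul(-4, Pow(s, -1)))) (Function('b')(s) = Mul(Add(s, Mul(-4, Pow(s, -1))), Pow(Mul(2, s), -1)) = Mul(Add(s, Mul(-4, Pow(s, -1))), Mul(Rational(1, 2), Pow(s, -1))) = Mul(Rational(1, 2), Pow(s, -1), Add(s, Mul(-4, Pow(s, -1)))))
Mul(Mul(-32, -111), Mul(Add(8, -5), Function('b')(1))) = Mul(Mul(-32, -111), Mul(Add(8, -5), Add(Rational(1, 2), Mul(-2, Pow(1, -2))))) = Mul(3552, Mul(3, Add(Rational(1, 2), Mul(-2, 1)))) = Mul(3552, Mul(3, Add(Rational(1, 2), -2))) = Mul(3552, Mul(3, Rational(-3, 2))) = Mul(3552, Rational(-9, 2)) = -15984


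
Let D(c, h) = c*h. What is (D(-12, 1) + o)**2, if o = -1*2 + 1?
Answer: 169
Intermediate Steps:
o = -1 (o = -2 + 1 = -1)
(D(-12, 1) + o)**2 = (-12*1 - 1)**2 = (-12 - 1)**2 = (-13)**2 = 169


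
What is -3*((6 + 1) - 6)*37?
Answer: -111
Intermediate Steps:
-3*((6 + 1) - 6)*37 = -3*(7 - 6)*37 = -3*1*37 = -3*37 = -111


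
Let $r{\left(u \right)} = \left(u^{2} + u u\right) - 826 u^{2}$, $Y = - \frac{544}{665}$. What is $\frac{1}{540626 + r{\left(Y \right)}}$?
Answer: $\frac{442225}{238834481586} \approx 1.8516 \cdot 10^{-6}$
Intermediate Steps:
$Y = - \frac{544}{665}$ ($Y = \left(-544\right) \frac{1}{665} = - \frac{544}{665} \approx -0.81804$)
$r{\left(u \right)} = - 824 u^{2}$ ($r{\left(u \right)} = \left(u^{2} + u^{2}\right) - 826 u^{2} = 2 u^{2} - 826 u^{2} = - 824 u^{2}$)
$\frac{1}{540626 + r{\left(Y \right)}} = \frac{1}{540626 - 824 \left(- \frac{544}{665}\right)^{2}} = \frac{1}{540626 - \frac{243851264}{442225}} = \frac{1}{\frac{238834481586}{442225}} = \frac{442225}{238834481586}$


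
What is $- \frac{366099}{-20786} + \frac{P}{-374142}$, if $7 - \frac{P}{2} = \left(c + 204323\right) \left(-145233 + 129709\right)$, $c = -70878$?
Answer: $- \frac{42991794980953}{3888457806} \approx -11056.0$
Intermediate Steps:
$P = 4143200374$ ($P = 14 - 2 \left(-70878 + 204323\right) \left(-145233 + 129709\right) = 14 - 2 \cdot 133445 \left(-15524\right) = 14 - -4143200360 = 14 + 4143200360 = 4143200374$)
$- \frac{366099}{-20786} + \frac{P}{-374142} = - \frac{366099}{-20786} + \frac{4143200374}{-374142} = \left(-366099\right) \left(- \frac{1}{20786}\right) + 4143200374 \left(- \frac{1}{374142}\right) = \frac{366099}{20786} - \frac{2071600187}{187071} = - \frac{42991794980953}{3888457806}$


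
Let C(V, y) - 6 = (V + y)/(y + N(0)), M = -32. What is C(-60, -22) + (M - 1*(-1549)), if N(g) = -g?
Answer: 16794/11 ≈ 1526.7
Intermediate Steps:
C(V, y) = 6 + (V + y)/y (C(V, y) = 6 + (V + y)/(y - 1*0) = 6 + (V + y)/(y + 0) = 6 + (V + y)/y)
C(-60, -22) + (M - 1*(-1549)) = (7 - 60/(-22)) + (-32 - 1*(-1549)) = (7 - 60*(-1/22)) + (-32 + 1549) = (7 + 30/11) + 1517 = 107/11 + 1517 = 16794/11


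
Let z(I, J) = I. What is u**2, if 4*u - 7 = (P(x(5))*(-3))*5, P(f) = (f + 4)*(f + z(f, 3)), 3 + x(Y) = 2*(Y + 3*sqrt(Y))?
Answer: 111824209/16 + 3119715*sqrt(5) ≈ 1.3965e+7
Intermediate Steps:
x(Y) = -3 + 2*Y + 6*sqrt(Y) (x(Y) = -3 + 2*(Y + 3*sqrt(Y)) = -3 + (2*Y + 6*sqrt(Y)) = -3 + 2*Y + 6*sqrt(Y))
P(f) = 2*f*(4 + f) (P(f) = (f + 4)*(f + f) = (4 + f)*(2*f) = 2*f*(4 + f))
u = 7/4 - 15*(7 + 6*sqrt(5))*(11 + 6*sqrt(5))/2 (u = 7/4 + (((2*(-3 + 2*5 + 6*sqrt(5))*(4 + (-3 + 2*5 + 6*sqrt(5))))*(-3))*5)/4 = 7/4 + (((2*(-3 + 10 + 6*sqrt(5))*(4 + (-3 + 10 + 6*sqrt(5))))*(-3))*5)/4 = 7/4 + (((2*(7 + 6*sqrt(5))*(4 + (7 + 6*sqrt(5))))*(-3))*5)/4 = 7/4 + (((2*(7 + 6*sqrt(5))*(11 + 6*sqrt(5)))*(-3))*5)/4 = 7/4 + (-6*(7 + 6*sqrt(5))*(11 + 6*sqrt(5))*5)/4 = 7/4 + (-30*(7 + 6*sqrt(5))*(11 + 6*sqrt(5)))/4 = 7/4 - 15*(7 + 6*sqrt(5))*(11 + 6*sqrt(5))/2 ≈ -3737.0)
u**2 = (-7703/4 - 810*sqrt(5))**2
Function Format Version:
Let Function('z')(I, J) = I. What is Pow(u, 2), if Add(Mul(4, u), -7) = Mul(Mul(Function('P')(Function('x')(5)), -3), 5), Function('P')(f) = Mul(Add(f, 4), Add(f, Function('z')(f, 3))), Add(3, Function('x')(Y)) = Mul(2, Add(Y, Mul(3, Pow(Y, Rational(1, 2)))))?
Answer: Add(Rational(111824209, 16), Mul(3119715, Pow(5, Rational(1, 2)))) ≈ 1.3965e+7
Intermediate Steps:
Function('x')(Y) = Add(-3, Mul(2, Y), Mul(6, Pow(Y, Rational(1, 2)))) (Function('x')(Y) = Add(-3, Mul(2, Add(Y, Mul(3, Pow(Y, Rational(1, 2)))))) = Add(-3, Add(Mul(2, Y), Mul(6, Pow(Y, Rational(1, 2))))) = Add(-3, Mul(2, Y), Mul(6, Pow(Y, Rational(1, 2)))))
Function('P')(f) = Mul(2, f, Add(4, f)) (Function('P')(f) = Mul(Add(f, 4), Add(f, f)) = Mul(Add(4, f), Mul(2, f)) = Mul(2, f, Add(4, f)))
u = Add(Rational(7, 4), Mul(Rational(-15, 2), Add(7, Mul(6, Pow(5, Rational(1, 2)))), Add(11, Mul(6, Pow(5, Rational(1, 2)))))) (u = Add(Rational(7, 4), Mul(Rational(1, 4), Mul(Mul(Mul(2, Add(-3, Mul(2, 5), Mul(6, Pow(5, Rational(1, 2)))), Add(4, Add(-3, Mul(2, 5), Mul(6, Pow(5, Rational(1, 2)))))), -3), 5))) = Add(Rational(7, 4), Mul(Rational(1, 4), Mul(Mul(Mul(2, Add(-3, 10, Mul(6, Pow(5, Rational(1, 2)))), Add(4, Add(-3, 10, Mul(6, Pow(5, Rational(1, 2)))))), -3), 5))) = Add(Rational(7, 4), Mul(Rational(1, 4), Mul(Mul(Mul(2, Add(7, Mul(6, Pow(5, Rational(1, 2)))), Add(4, Add(7, Mul(6, Pow(5, Rational(1, 2)))))), -3), 5))) = Add(Rational(7, 4), Mul(Rational(1, 4), Mul(Mul(Mul(2, Add(7, Mul(6, Pow(5, Rational(1, 2)))), Add(11, Mul(6, Pow(5, Rational(1, 2))))), -3), 5))) = Add(Rational(7, 4), Mul(Rational(1, 4), Mul(Mul(-6, Add(7, Mul(6, Pow(5, Rational(1, 2)))), Add(11, Mul(6, Pow(5, Rational(1, 2))))), 5))) = Add(Rational(7, 4), Mul(Rational(1, 4), Mul(-30, Add(7, Mul(6, Pow(5, Rational(1, 2)))), Add(11, Mul(6, Pow(5, Rational(1, 2))))))) = Add(Rational(7, 4), Mul(Rational(-15, 2), Add(7, Mul(6, Pow(5, Rational(1, 2)))), Add(11, Mul(6, Pow(5, Rational(1, 2)))))) ≈ -3737.0)
Pow(u, 2) = Pow(Add(Rational(-7703, 4), Mul(-810, Pow(5, Rational(1, 2)))), 2)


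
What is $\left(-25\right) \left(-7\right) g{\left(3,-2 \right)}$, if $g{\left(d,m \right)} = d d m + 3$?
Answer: $-2625$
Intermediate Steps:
$g{\left(d,m \right)} = 3 + m d^{2}$ ($g{\left(d,m \right)} = d^{2} m + 3 = m d^{2} + 3 = 3 + m d^{2}$)
$\left(-25\right) \left(-7\right) g{\left(3,-2 \right)} = \left(-25\right) \left(-7\right) \left(3 - 2 \cdot 3^{2}\right) = 175 \left(3 - 18\right) = 175 \left(-15\right) = -2625$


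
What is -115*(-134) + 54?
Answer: 15464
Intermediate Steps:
-115*(-134) + 54 = 15410 + 54 = 15464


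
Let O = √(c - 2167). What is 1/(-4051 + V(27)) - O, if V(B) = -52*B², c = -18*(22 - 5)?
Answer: -1/41959 - I*√2473 ≈ -2.3833e-5 - 49.729*I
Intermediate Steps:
c = -306 (c = -18*17 = -306)
O = I*√2473 (O = √(-306 - 2167) = √(-2473) = I*√2473 ≈ 49.729*I)
1/(-4051 + V(27)) - O = 1/(-4051 - 52*27²) - I*√2473 = 1/(-4051 - 52*729) - I*√2473 = 1/(-4051 - 37908) - I*√2473 = 1/(-41959) - I*√2473 = -1/41959 - I*√2473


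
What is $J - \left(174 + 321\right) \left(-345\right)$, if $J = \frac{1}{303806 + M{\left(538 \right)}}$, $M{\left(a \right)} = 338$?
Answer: $\frac{51940191601}{304144} \approx 1.7078 \cdot 10^{5}$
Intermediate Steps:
$J = \frac{1}{304144}$ ($J = \frac{1}{303806 + 338} = \frac{1}{304144} \approx 3.2879 \cdot 10^{-6}$)
$J - \left(174 + 321\right) \left(-345\right) = \frac{1}{304144} - \left(174 + 321\right) \left(-345\right) = \frac{1}{304144} - 495 \left(-345\right) = \frac{1}{304144} - -170775 = \frac{1}{304144} + 170775 = \frac{51940191601}{304144}$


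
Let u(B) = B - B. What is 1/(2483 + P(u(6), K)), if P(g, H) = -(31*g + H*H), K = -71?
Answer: -1/2558 ≈ -0.00039093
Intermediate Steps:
u(B) = 0
P(g, H) = -H**2 - 31*g (P(g, H) = -(31*g + H**2) = -(H**2 + 31*g) = -H**2 - 31*g)
1/(2483 + P(u(6), K)) = 1/(2483 + (-1*(-71)**2 - 31*0)) = 1/(2483 + (-1*5041 + 0)) = 1/(2483 + (-5041 + 0)) = 1/(2483 - 5041) = 1/(-2558) = -1/2558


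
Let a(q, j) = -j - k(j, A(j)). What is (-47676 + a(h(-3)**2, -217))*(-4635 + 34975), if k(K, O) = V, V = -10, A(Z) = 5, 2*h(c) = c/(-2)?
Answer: -1439602660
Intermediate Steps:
h(c) = -c/4 (h(c) = (c/(-2))/2 = (c*(-1/2))/2 = (-c/2)/2 = -c/4)
k(K, O) = -10
a(q, j) = 10 - j (a(q, j) = -j - 1*(-10) = -j + 10 = 10 - j)
(-47676 + a(h(-3)**2, -217))*(-4635 + 34975) = (-47676 + (10 - 1*(-217)))*(-4635 + 34975) = (-47676 + (10 + 217))*30340 = (-47676 + 227)*30340 = -47449*30340 = -1439602660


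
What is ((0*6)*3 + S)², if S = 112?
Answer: 12544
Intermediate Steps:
((0*6)*3 + S)² = ((0*6)*3 + 112)² = (0*3 + 112)² = (0 + 112)² = 112² = 12544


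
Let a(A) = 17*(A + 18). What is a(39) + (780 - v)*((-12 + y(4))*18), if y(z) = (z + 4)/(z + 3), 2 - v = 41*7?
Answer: -1450137/7 ≈ -2.0716e+5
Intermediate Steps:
v = -285 (v = 2 - 41*7 = 2 - 1*287 = 2 - 287 = -285)
y(z) = (4 + z)/(3 + z)
a(A) = 306 + 17*A (a(A) = 17*(18 + A) = 306 + 17*A)
a(39) + (780 - v)*((-12 + y(4))*18) = (306 + 17*39) + (780 - 1*(-285))*((-12 + (4 + 4)/(3 + 4))*18) = (306 + 663) + (780 + 285)*((-12 + 8/7)*18) = 969 + 1065*((-12 + (1/7)*8)*18) = 969 + 1065*((-12 + 8/7)*18) = 969 + 1065*(-76/7*18) = 969 + 1065*(-1368/7) = 969 - 1456920/7 = -1450137/7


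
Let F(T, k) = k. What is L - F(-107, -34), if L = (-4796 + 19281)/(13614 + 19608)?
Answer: 1144033/33222 ≈ 34.436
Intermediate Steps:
L = 14485/33222 ≈ 0.43601
L - F(-107, -34) = 14485/33222 - 1*(-34) = 14485/33222 + 34 = 1144033/33222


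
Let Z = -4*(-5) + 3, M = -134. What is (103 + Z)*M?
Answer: -16884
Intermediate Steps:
Z = 23 (Z = 20 + 3 = 23)
(103 + Z)*M = (103 + 23)*(-134) = 126*(-134) = -16884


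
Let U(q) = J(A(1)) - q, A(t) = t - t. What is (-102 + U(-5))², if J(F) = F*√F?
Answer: 9409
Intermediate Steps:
A(t) = 0
J(F) = F^(3/2)
U(q) = -q (U(q) = 0^(3/2) - q = 0 - q = -q)
(-102 + U(-5))² = (-102 - 1*(-5))² = (-102 + 5)² = (-97)² = 9409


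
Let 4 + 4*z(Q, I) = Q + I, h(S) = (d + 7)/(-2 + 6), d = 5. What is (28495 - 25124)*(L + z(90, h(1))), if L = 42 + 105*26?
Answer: 37677667/4 ≈ 9.4194e+6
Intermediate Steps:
L = 2772 (L = 42 + 2730 = 2772)
h(S) = 3 (h(S) = (5 + 7)/(-2 + 6) = 12/4 = 12*(1/4) = 3)
z(Q, I) = -1 + I/4 + Q/4 (z(Q, I) = -1 + (Q + I)/4 = -1 + (I + Q)/4 = -1 + (I/4 + Q/4) = -1 + I/4 + Q/4)
(28495 - 25124)*(L + z(90, h(1))) = (28495 - 25124)*(2772 + (-1 + (1/4)*3 + (1/4)*90)) = 3371*(2772 + (-1 + 3/4 + 45/2)) = 3371*(2772 + 89/4) = 3371*(11177/4) = 37677667/4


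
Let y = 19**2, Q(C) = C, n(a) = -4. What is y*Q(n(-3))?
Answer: -1444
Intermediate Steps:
y = 361
y*Q(n(-3)) = 361*(-4) = -1444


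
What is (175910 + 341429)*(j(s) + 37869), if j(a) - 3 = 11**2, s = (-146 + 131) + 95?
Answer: 19655260627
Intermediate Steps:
s = 80 (s = -15 + 95 = 80)
j(a) = 124 (j(a) = 3 + 11**2 = 3 + 121 = 124)
(175910 + 341429)*(j(s) + 37869) = (175910 + 341429)*(124 + 37869) = 517339*37993 = 19655260627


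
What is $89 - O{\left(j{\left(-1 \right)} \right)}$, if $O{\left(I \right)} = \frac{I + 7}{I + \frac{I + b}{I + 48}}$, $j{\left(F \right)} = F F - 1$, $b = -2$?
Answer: $257$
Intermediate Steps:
$j{\left(F \right)} = -1 + F^{2}$ ($j{\left(F \right)} = F^{2} - 1 = -1 + F^{2}$)
$O{\left(I \right)} = \frac{7 + I}{I + \frac{-2 + I}{48 + I}}$ ($O{\left(I \right)} = \frac{I + 7}{I + \frac{I - 2}{I + 48}} = \frac{7 + I}{I + \frac{-2 + I}{48 + I}}$)
$89 - O{\left(j{\left(-1 \right)} \right)} = 89 - \frac{336 + \left(-1 + \left(-1\right)^{2}\right)^{2} + 55 \left(-1 + \left(-1\right)^{2}\right)}{-2 + \left(-1 + \left(-1\right)^{2}\right)^{2} + 49 \left(-1 + \left(-1\right)^{2}\right)} = 89 - \frac{336 + \left(-1 + 1\right)^{2} + 55 \left(-1 + 1\right)}{-2 + \left(-1 + 1\right)^{2} + 49 \left(-1 + 1\right)} = 89 - \frac{336 + 0^{2} + 55 \cdot 0}{-2 + 0^{2} + 49 \cdot 0} = 89 - \frac{336 + 0 + 0}{-2 + 0 + 0} = 89 - \frac{1}{-2} \cdot 336 = 89 - \left(- \frac{1}{2}\right) 336 = 89 - -168 = 89 + 168 = 257$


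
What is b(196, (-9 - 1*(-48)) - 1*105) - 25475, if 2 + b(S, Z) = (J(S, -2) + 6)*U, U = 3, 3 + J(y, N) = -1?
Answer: -25471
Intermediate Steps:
J(y, N) = -4 (J(y, N) = -3 - 1 = -4)
b(S, Z) = 4 (b(S, Z) = -2 + (-4 + 6)*3 = -2 + 2*3 = -2 + 6 = 4)
b(196, (-9 - 1*(-48)) - 1*105) - 25475 = 4 - 25475 = -25471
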